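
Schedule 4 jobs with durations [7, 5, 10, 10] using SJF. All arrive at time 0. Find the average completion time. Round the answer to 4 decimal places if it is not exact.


SJF order (ascending): [5, 7, 10, 10]
Completion times:
  Job 1: burst=5, C=5
  Job 2: burst=7, C=12
  Job 3: burst=10, C=22
  Job 4: burst=10, C=32
Average completion = 71/4 = 17.75

17.75


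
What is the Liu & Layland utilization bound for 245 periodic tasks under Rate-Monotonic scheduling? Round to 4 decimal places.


Compute 2^(1/245) = 1.0028331781
Subtract 1: 1.0028331781 - 1 = 0.0028331781
Multiply by n: 245 * 0.0028331781 = 0.6941286345
Round to 4 dp: 0.6941

0.6941


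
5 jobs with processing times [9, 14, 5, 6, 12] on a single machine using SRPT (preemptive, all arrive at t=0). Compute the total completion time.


Since all jobs arrive at t=0, SRPT equals SPT ordering.
SPT order: [5, 6, 9, 12, 14]
Completion times:
  Job 1: p=5, C=5
  Job 2: p=6, C=11
  Job 3: p=9, C=20
  Job 4: p=12, C=32
  Job 5: p=14, C=46
Total completion time = 5 + 11 + 20 + 32 + 46 = 114

114


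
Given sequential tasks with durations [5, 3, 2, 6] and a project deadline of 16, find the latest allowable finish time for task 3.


LF(activity 3) = deadline - sum of successor durations
Successors: activities 4 through 4 with durations [6]
Sum of successor durations = 6
LF = 16 - 6 = 10

10


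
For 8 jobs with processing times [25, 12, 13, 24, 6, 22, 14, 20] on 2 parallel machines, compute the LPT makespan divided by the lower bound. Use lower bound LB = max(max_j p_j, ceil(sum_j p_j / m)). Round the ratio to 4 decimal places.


LPT order: [25, 24, 22, 20, 14, 13, 12, 6]
Machine loads after assignment: [71, 65]
LPT makespan = 71
Lower bound = max(max_job, ceil(total/2)) = max(25, 68) = 68
Ratio = 71 / 68 = 1.0441

1.0441


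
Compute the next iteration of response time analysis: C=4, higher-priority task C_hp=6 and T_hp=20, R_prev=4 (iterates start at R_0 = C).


R_next = C + ceil(R_prev / T_hp) * C_hp
ceil(4 / 20) = ceil(0.2) = 1
Interference = 1 * 6 = 6
R_next = 4 + 6 = 10

10


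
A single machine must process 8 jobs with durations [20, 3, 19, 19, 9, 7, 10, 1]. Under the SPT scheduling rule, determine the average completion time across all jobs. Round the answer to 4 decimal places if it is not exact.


Sort jobs by processing time (SPT order): [1, 3, 7, 9, 10, 19, 19, 20]
Compute completion times sequentially:
  Job 1: processing = 1, completes at 1
  Job 2: processing = 3, completes at 4
  Job 3: processing = 7, completes at 11
  Job 4: processing = 9, completes at 20
  Job 5: processing = 10, completes at 30
  Job 6: processing = 19, completes at 49
  Job 7: processing = 19, completes at 68
  Job 8: processing = 20, completes at 88
Sum of completion times = 271
Average completion time = 271/8 = 33.875

33.875


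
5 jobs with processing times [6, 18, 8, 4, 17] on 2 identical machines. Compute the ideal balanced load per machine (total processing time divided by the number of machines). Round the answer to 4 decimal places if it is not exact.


Total processing time = 6 + 18 + 8 + 4 + 17 = 53
Number of machines = 2
Ideal balanced load = 53 / 2 = 26.5

26.5


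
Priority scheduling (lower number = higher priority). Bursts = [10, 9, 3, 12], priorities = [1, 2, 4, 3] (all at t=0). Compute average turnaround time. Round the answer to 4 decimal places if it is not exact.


Sort by priority (ascending = highest first):
Order: [(1, 10), (2, 9), (3, 12), (4, 3)]
Completion times:
  Priority 1, burst=10, C=10
  Priority 2, burst=9, C=19
  Priority 3, burst=12, C=31
  Priority 4, burst=3, C=34
Average turnaround = 94/4 = 23.5

23.5


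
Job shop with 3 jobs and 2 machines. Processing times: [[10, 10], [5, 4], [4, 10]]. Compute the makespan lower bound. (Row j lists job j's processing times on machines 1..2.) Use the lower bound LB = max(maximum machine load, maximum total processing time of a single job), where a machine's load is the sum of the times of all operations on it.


Machine loads:
  Machine 1: 10 + 5 + 4 = 19
  Machine 2: 10 + 4 + 10 = 24
Max machine load = 24
Job totals:
  Job 1: 20
  Job 2: 9
  Job 3: 14
Max job total = 20
Lower bound = max(24, 20) = 24

24


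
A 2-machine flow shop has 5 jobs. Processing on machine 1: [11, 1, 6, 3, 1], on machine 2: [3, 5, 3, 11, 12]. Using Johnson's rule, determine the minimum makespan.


Apply Johnson's rule:
  Group 1 (a <= b): [(2, 1, 5), (5, 1, 12), (4, 3, 11)]
  Group 2 (a > b): [(1, 11, 3), (3, 6, 3)]
Optimal job order: [2, 5, 4, 1, 3]
Schedule:
  Job 2: M1 done at 1, M2 done at 6
  Job 5: M1 done at 2, M2 done at 18
  Job 4: M1 done at 5, M2 done at 29
  Job 1: M1 done at 16, M2 done at 32
  Job 3: M1 done at 22, M2 done at 35
Makespan = 35

35


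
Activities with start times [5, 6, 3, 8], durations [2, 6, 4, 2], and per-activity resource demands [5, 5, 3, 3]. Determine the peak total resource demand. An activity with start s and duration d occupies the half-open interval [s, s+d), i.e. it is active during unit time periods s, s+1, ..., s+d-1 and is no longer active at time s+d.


Each activity i is active on [start_i, start_i + duration_i).
Compute total resource usage per time slot:
  t=0: active resources = [], total = 0
  t=1: active resources = [], total = 0
  t=2: active resources = [], total = 0
  t=3: active resources = [3], total = 3
  t=4: active resources = [3], total = 3
  t=5: active resources = [5, 3], total = 8
  t=6: active resources = [5, 5, 3], total = 13
  t=7: active resources = [5], total = 5
  t=8: active resources = [5, 3], total = 8
  t=9: active resources = [5, 3], total = 8
  t=10: active resources = [5], total = 5
  t=11: active resources = [5], total = 5
Peak resource demand = 13

13


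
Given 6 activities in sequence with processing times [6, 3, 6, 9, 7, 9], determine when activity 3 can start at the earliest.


Activity 3 starts after activities 1 through 2 complete.
Predecessor durations: [6, 3]
ES = 6 + 3 = 9

9


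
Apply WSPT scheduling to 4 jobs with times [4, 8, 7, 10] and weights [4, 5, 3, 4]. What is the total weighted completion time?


Compute p/w ratios and sort ascending (WSPT): [(4, 4), (8, 5), (7, 3), (10, 4)]
Compute weighted completion times:
  Job (p=4,w=4): C=4, w*C=4*4=16
  Job (p=8,w=5): C=12, w*C=5*12=60
  Job (p=7,w=3): C=19, w*C=3*19=57
  Job (p=10,w=4): C=29, w*C=4*29=116
Total weighted completion time = 249

249


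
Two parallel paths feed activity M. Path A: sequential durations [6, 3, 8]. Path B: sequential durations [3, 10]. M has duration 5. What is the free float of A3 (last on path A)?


ES(A3) = sum of predecessors on chain A = 9
EF(A3) = ES + duration = 9 + 8 = 17
Successor of A3 is M. ES(M) = max(sum(A), sum(B)) = max(17, 13) = 17
Free float = ES(successor) - EF(current) = 17 - 17 = 0

0


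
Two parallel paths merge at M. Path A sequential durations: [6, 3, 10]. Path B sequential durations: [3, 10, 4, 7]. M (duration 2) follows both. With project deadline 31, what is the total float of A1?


Forward pass: ES(A1) = sum of predecessors on chain A = 0
EF = ES + duration = 0 + 6 = 6
Backward pass: LF(M) = deadline = 31; LS(M) = 31 - 2 = 29
LF(A1) = LS(M) - sum(successors on chain A) = 29 - 13 = 16
LS = LF - duration = 16 - 6 = 10
Total float = LS - ES = 10 - 0 = 10

10


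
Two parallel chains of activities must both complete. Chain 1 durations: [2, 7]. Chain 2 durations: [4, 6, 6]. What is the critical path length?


Path A total = 2 + 7 = 9
Path B total = 4 + 6 + 6 = 16
Critical path = longest path = max(9, 16) = 16

16


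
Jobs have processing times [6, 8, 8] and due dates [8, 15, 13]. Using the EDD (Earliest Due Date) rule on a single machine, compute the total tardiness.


Sort by due date (EDD order): [(6, 8), (8, 13), (8, 15)]
Compute completion times and tardiness:
  Job 1: p=6, d=8, C=6, tardiness=max(0,6-8)=0
  Job 2: p=8, d=13, C=14, tardiness=max(0,14-13)=1
  Job 3: p=8, d=15, C=22, tardiness=max(0,22-15)=7
Total tardiness = 8

8


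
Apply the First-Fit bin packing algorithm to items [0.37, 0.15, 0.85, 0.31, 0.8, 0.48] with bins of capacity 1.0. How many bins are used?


Place items sequentially using First-Fit:
  Item 0.37 -> new Bin 1
  Item 0.15 -> Bin 1 (now 0.52)
  Item 0.85 -> new Bin 2
  Item 0.31 -> Bin 1 (now 0.83)
  Item 0.8 -> new Bin 3
  Item 0.48 -> new Bin 4
Total bins used = 4

4


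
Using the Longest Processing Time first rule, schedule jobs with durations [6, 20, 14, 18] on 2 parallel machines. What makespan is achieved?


Sort jobs in decreasing order (LPT): [20, 18, 14, 6]
Assign each job to the least loaded machine:
  Machine 1: jobs [20, 6], load = 26
  Machine 2: jobs [18, 14], load = 32
Makespan = max load = 32

32


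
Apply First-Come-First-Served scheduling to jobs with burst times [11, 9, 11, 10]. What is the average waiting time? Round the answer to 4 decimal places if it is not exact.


FCFS order (as given): [11, 9, 11, 10]
Waiting times:
  Job 1: wait = 0
  Job 2: wait = 11
  Job 3: wait = 20
  Job 4: wait = 31
Sum of waiting times = 62
Average waiting time = 62/4 = 15.5

15.5


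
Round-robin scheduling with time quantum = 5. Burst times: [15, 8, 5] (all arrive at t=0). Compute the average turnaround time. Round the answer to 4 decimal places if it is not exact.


Time quantum = 5
Execution trace:
  J1 runs 5 units, time = 5
  J2 runs 5 units, time = 10
  J3 runs 5 units, time = 15
  J1 runs 5 units, time = 20
  J2 runs 3 units, time = 23
  J1 runs 5 units, time = 28
Finish times: [28, 23, 15]
Average turnaround = 66/3 = 22.0

22.0


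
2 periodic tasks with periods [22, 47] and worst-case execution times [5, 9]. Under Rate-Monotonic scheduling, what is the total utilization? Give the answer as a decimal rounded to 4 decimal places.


Compute individual utilizations (exact fractions):
  Task 1: C/T = 5/22 (approx. 0.2273)
  Task 2: C/T = 9/47 (approx. 0.1915)
Total utilization U = 5/22 + 9/47 = 433/1034
Rounded to 4 decimal places: U = 0.4188
RM (Liu & Layland) bound for 2 tasks = 0.828427; compare with U = 433/1034 (approx. 0.418762)
U <= bound, so schedulable by RM sufficient condition.

0.4188


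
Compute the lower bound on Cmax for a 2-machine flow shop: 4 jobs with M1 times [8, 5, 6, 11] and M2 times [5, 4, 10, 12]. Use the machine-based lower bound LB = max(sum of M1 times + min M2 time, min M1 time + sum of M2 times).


LB1 = sum(M1 times) + min(M2 times) = 30 + 4 = 34
LB2 = min(M1 times) + sum(M2 times) = 5 + 31 = 36
Lower bound = max(LB1, LB2) = max(34, 36) = 36

36


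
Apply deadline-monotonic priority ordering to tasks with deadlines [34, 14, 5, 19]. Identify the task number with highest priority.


Sort tasks by relative deadline (ascending):
  Task 3: deadline = 5
  Task 2: deadline = 14
  Task 4: deadline = 19
  Task 1: deadline = 34
Priority order (highest first): [3, 2, 4, 1]
Highest priority task = 3

3


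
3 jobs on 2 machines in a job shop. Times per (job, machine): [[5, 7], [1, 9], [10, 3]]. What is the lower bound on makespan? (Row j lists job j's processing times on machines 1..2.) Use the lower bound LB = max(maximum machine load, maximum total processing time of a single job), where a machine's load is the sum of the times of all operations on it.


Machine loads:
  Machine 1: 5 + 1 + 10 = 16
  Machine 2: 7 + 9 + 3 = 19
Max machine load = 19
Job totals:
  Job 1: 12
  Job 2: 10
  Job 3: 13
Max job total = 13
Lower bound = max(19, 13) = 19

19


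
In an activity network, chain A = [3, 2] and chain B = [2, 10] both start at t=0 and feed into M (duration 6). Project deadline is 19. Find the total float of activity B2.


Forward pass: ES(B2) = sum of predecessors on chain B = 2
EF = ES + duration = 2 + 10 = 12
Backward pass: LF(M) = deadline = 19; LS(M) = 19 - 6 = 13
LF(B2) = LS(M) - sum(successors on chain B) = 13 - 0 = 13
LS = LF - duration = 13 - 10 = 3
Total float = LS - ES = 3 - 2 = 1

1


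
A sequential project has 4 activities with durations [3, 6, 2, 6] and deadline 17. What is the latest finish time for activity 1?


LF(activity 1) = deadline - sum of successor durations
Successors: activities 2 through 4 with durations [6, 2, 6]
Sum of successor durations = 14
LF = 17 - 14 = 3

3


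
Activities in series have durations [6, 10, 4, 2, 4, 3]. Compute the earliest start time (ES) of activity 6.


Activity 6 starts after activities 1 through 5 complete.
Predecessor durations: [6, 10, 4, 2, 4]
ES = 6 + 10 + 4 + 2 + 4 = 26

26


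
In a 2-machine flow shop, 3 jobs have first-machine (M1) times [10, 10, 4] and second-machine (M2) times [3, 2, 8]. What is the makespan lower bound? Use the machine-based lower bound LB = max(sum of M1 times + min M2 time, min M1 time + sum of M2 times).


LB1 = sum(M1 times) + min(M2 times) = 24 + 2 = 26
LB2 = min(M1 times) + sum(M2 times) = 4 + 13 = 17
Lower bound = max(LB1, LB2) = max(26, 17) = 26

26


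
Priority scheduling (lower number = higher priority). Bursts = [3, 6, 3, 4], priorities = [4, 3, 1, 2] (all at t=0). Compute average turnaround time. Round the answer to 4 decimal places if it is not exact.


Sort by priority (ascending = highest first):
Order: [(1, 3), (2, 4), (3, 6), (4, 3)]
Completion times:
  Priority 1, burst=3, C=3
  Priority 2, burst=4, C=7
  Priority 3, burst=6, C=13
  Priority 4, burst=3, C=16
Average turnaround = 39/4 = 9.75

9.75


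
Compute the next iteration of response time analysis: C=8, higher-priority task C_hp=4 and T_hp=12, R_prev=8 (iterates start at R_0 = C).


R_next = C + ceil(R_prev / T_hp) * C_hp
ceil(8 / 12) = ceil(0.6667) = 1
Interference = 1 * 4 = 4
R_next = 8 + 4 = 12

12


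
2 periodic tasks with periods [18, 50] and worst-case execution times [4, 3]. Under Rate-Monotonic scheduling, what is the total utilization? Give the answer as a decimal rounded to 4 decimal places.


Compute individual utilizations (exact fractions):
  Task 1: C/T = 4/18 = 2/9 (approx. 0.2222)
  Task 2: C/T = 3/50 (approx. 0.06)
Total utilization U = 2/9 + 3/50 = 127/450
Rounded to 4 decimal places: U = 0.2822
RM (Liu & Layland) bound for 2 tasks = 0.828427; compare with U = 127/450 (approx. 0.282222)
U <= bound, so schedulable by RM sufficient condition.

0.2822


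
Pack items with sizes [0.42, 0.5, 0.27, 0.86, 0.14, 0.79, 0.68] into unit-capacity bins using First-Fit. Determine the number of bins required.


Place items sequentially using First-Fit:
  Item 0.42 -> new Bin 1
  Item 0.5 -> Bin 1 (now 0.92)
  Item 0.27 -> new Bin 2
  Item 0.86 -> new Bin 3
  Item 0.14 -> Bin 2 (now 0.41)
  Item 0.79 -> new Bin 4
  Item 0.68 -> new Bin 5
Total bins used = 5

5


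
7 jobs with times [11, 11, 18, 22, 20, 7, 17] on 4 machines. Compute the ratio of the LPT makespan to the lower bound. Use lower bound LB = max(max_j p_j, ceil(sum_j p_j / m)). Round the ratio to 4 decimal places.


LPT order: [22, 20, 18, 17, 11, 11, 7]
Machine loads after assignment: [22, 27, 29, 28]
LPT makespan = 29
Lower bound = max(max_job, ceil(total/4)) = max(22, 27) = 27
Ratio = 29 / 27 = 1.0741

1.0741


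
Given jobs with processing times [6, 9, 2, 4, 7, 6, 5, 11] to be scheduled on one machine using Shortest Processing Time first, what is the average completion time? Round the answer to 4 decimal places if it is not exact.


Sort jobs by processing time (SPT order): [2, 4, 5, 6, 6, 7, 9, 11]
Compute completion times sequentially:
  Job 1: processing = 2, completes at 2
  Job 2: processing = 4, completes at 6
  Job 3: processing = 5, completes at 11
  Job 4: processing = 6, completes at 17
  Job 5: processing = 6, completes at 23
  Job 6: processing = 7, completes at 30
  Job 7: processing = 9, completes at 39
  Job 8: processing = 11, completes at 50
Sum of completion times = 178
Average completion time = 178/8 = 22.25

22.25


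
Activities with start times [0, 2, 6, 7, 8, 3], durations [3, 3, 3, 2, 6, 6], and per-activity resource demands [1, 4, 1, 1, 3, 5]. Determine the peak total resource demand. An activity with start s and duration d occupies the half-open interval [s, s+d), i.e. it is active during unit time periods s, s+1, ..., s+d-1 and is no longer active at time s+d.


Each activity i is active on [start_i, start_i + duration_i).
Compute total resource usage per time slot:
  t=0: active resources = [1], total = 1
  t=1: active resources = [1], total = 1
  t=2: active resources = [1, 4], total = 5
  t=3: active resources = [4, 5], total = 9
  t=4: active resources = [4, 5], total = 9
  t=5: active resources = [5], total = 5
  t=6: active resources = [1, 5], total = 6
  t=7: active resources = [1, 1, 5], total = 7
  t=8: active resources = [1, 1, 3, 5], total = 10
  t=9: active resources = [3], total = 3
  t=10: active resources = [3], total = 3
  t=11: active resources = [3], total = 3
  t=12: active resources = [3], total = 3
  t=13: active resources = [3], total = 3
Peak resource demand = 10

10


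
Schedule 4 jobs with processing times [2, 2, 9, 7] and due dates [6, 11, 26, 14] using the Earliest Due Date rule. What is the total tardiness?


Sort by due date (EDD order): [(2, 6), (2, 11), (7, 14), (9, 26)]
Compute completion times and tardiness:
  Job 1: p=2, d=6, C=2, tardiness=max(0,2-6)=0
  Job 2: p=2, d=11, C=4, tardiness=max(0,4-11)=0
  Job 3: p=7, d=14, C=11, tardiness=max(0,11-14)=0
  Job 4: p=9, d=26, C=20, tardiness=max(0,20-26)=0
Total tardiness = 0

0


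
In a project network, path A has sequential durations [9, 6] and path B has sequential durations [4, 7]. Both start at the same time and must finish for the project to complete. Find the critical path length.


Path A total = 9 + 6 = 15
Path B total = 4 + 7 = 11
Critical path = longest path = max(15, 11) = 15

15


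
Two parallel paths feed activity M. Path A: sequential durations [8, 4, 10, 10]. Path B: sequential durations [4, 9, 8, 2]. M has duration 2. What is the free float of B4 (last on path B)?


ES(B4) = sum of predecessors on chain B = 21
EF(B4) = ES + duration = 21 + 2 = 23
Successor of B4 is M. ES(M) = max(sum(A), sum(B)) = max(32, 23) = 32
Free float = ES(successor) - EF(current) = 32 - 23 = 9

9


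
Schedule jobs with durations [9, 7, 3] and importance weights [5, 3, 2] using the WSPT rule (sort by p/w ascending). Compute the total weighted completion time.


Compute p/w ratios and sort ascending (WSPT): [(3, 2), (9, 5), (7, 3)]
Compute weighted completion times:
  Job (p=3,w=2): C=3, w*C=2*3=6
  Job (p=9,w=5): C=12, w*C=5*12=60
  Job (p=7,w=3): C=19, w*C=3*19=57
Total weighted completion time = 123

123


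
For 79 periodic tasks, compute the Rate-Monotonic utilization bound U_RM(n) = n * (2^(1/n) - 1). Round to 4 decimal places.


Compute 2^(1/79) = 1.0088126194
Subtract 1: 1.0088126194 - 1 = 0.0088126194
Multiply by n: 79 * 0.0088126194 = 0.6961969326
Round to 4 dp: 0.6962

0.6962


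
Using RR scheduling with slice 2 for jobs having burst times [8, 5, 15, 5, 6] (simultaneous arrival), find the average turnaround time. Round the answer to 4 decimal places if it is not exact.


Time quantum = 2
Execution trace:
  J1 runs 2 units, time = 2
  J2 runs 2 units, time = 4
  J3 runs 2 units, time = 6
  J4 runs 2 units, time = 8
  J5 runs 2 units, time = 10
  J1 runs 2 units, time = 12
  J2 runs 2 units, time = 14
  J3 runs 2 units, time = 16
  J4 runs 2 units, time = 18
  J5 runs 2 units, time = 20
  J1 runs 2 units, time = 22
  J2 runs 1 units, time = 23
  J3 runs 2 units, time = 25
  J4 runs 1 units, time = 26
  J5 runs 2 units, time = 28
  J1 runs 2 units, time = 30
  J3 runs 2 units, time = 32
  J3 runs 2 units, time = 34
  J3 runs 2 units, time = 36
  J3 runs 2 units, time = 38
  J3 runs 1 units, time = 39
Finish times: [30, 23, 39, 26, 28]
Average turnaround = 146/5 = 29.2

29.2


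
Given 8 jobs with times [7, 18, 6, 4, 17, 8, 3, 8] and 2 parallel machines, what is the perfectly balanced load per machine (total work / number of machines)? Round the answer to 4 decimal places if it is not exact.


Total processing time = 7 + 18 + 6 + 4 + 17 + 8 + 3 + 8 = 71
Number of machines = 2
Ideal balanced load = 71 / 2 = 35.5

35.5


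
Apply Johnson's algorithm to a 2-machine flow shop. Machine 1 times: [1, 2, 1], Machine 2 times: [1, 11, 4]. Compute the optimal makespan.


Apply Johnson's rule:
  Group 1 (a <= b): [(1, 1, 1), (3, 1, 4), (2, 2, 11)]
  Group 2 (a > b): []
Optimal job order: [1, 3, 2]
Schedule:
  Job 1: M1 done at 1, M2 done at 2
  Job 3: M1 done at 2, M2 done at 6
  Job 2: M1 done at 4, M2 done at 17
Makespan = 17

17


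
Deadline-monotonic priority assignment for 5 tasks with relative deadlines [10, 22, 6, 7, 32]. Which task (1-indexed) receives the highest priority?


Sort tasks by relative deadline (ascending):
  Task 3: deadline = 6
  Task 4: deadline = 7
  Task 1: deadline = 10
  Task 2: deadline = 22
  Task 5: deadline = 32
Priority order (highest first): [3, 4, 1, 2, 5]
Highest priority task = 3

3


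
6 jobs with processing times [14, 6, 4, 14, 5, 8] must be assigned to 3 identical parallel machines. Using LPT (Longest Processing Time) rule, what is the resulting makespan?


Sort jobs in decreasing order (LPT): [14, 14, 8, 6, 5, 4]
Assign each job to the least loaded machine:
  Machine 1: jobs [14, 5], load = 19
  Machine 2: jobs [14, 4], load = 18
  Machine 3: jobs [8, 6], load = 14
Makespan = max load = 19

19


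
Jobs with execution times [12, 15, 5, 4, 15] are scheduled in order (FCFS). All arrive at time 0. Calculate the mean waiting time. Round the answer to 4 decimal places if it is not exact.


FCFS order (as given): [12, 15, 5, 4, 15]
Waiting times:
  Job 1: wait = 0
  Job 2: wait = 12
  Job 3: wait = 27
  Job 4: wait = 32
  Job 5: wait = 36
Sum of waiting times = 107
Average waiting time = 107/5 = 21.4

21.4


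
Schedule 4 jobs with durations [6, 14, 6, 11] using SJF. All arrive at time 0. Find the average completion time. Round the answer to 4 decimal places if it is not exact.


SJF order (ascending): [6, 6, 11, 14]
Completion times:
  Job 1: burst=6, C=6
  Job 2: burst=6, C=12
  Job 3: burst=11, C=23
  Job 4: burst=14, C=37
Average completion = 78/4 = 19.5

19.5


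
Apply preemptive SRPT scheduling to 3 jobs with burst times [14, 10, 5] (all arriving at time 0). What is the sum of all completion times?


Since all jobs arrive at t=0, SRPT equals SPT ordering.
SPT order: [5, 10, 14]
Completion times:
  Job 1: p=5, C=5
  Job 2: p=10, C=15
  Job 3: p=14, C=29
Total completion time = 5 + 15 + 29 = 49

49


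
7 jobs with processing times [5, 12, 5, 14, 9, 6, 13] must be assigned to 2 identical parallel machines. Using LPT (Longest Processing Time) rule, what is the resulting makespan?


Sort jobs in decreasing order (LPT): [14, 13, 12, 9, 6, 5, 5]
Assign each job to the least loaded machine:
  Machine 1: jobs [14, 9, 6, 5], load = 34
  Machine 2: jobs [13, 12, 5], load = 30
Makespan = max load = 34

34


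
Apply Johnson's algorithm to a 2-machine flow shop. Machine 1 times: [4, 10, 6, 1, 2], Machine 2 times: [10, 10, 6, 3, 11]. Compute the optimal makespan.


Apply Johnson's rule:
  Group 1 (a <= b): [(4, 1, 3), (5, 2, 11), (1, 4, 10), (3, 6, 6), (2, 10, 10)]
  Group 2 (a > b): []
Optimal job order: [4, 5, 1, 3, 2]
Schedule:
  Job 4: M1 done at 1, M2 done at 4
  Job 5: M1 done at 3, M2 done at 15
  Job 1: M1 done at 7, M2 done at 25
  Job 3: M1 done at 13, M2 done at 31
  Job 2: M1 done at 23, M2 done at 41
Makespan = 41

41


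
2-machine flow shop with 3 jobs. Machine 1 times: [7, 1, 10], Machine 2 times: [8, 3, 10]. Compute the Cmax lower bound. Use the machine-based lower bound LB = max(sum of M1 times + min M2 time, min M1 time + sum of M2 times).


LB1 = sum(M1 times) + min(M2 times) = 18 + 3 = 21
LB2 = min(M1 times) + sum(M2 times) = 1 + 21 = 22
Lower bound = max(LB1, LB2) = max(21, 22) = 22

22


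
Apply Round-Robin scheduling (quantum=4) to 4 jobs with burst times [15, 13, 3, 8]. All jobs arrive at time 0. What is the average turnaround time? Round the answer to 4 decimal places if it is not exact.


Time quantum = 4
Execution trace:
  J1 runs 4 units, time = 4
  J2 runs 4 units, time = 8
  J3 runs 3 units, time = 11
  J4 runs 4 units, time = 15
  J1 runs 4 units, time = 19
  J2 runs 4 units, time = 23
  J4 runs 4 units, time = 27
  J1 runs 4 units, time = 31
  J2 runs 4 units, time = 35
  J1 runs 3 units, time = 38
  J2 runs 1 units, time = 39
Finish times: [38, 39, 11, 27]
Average turnaround = 115/4 = 28.75

28.75


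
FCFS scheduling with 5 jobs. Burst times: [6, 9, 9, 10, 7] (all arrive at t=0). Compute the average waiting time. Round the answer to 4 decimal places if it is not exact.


FCFS order (as given): [6, 9, 9, 10, 7]
Waiting times:
  Job 1: wait = 0
  Job 2: wait = 6
  Job 3: wait = 15
  Job 4: wait = 24
  Job 5: wait = 34
Sum of waiting times = 79
Average waiting time = 79/5 = 15.8

15.8


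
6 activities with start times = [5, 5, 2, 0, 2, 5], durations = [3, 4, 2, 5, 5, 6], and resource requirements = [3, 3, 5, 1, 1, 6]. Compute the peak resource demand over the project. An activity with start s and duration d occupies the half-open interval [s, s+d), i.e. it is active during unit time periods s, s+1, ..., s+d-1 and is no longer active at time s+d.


Each activity i is active on [start_i, start_i + duration_i).
Compute total resource usage per time slot:
  t=0: active resources = [1], total = 1
  t=1: active resources = [1], total = 1
  t=2: active resources = [5, 1, 1], total = 7
  t=3: active resources = [5, 1, 1], total = 7
  t=4: active resources = [1, 1], total = 2
  t=5: active resources = [3, 3, 1, 6], total = 13
  t=6: active resources = [3, 3, 1, 6], total = 13
  t=7: active resources = [3, 3, 6], total = 12
  t=8: active resources = [3, 6], total = 9
  t=9: active resources = [6], total = 6
  t=10: active resources = [6], total = 6
Peak resource demand = 13

13


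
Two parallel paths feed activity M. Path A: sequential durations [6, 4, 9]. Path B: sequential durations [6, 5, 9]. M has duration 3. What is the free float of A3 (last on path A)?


ES(A3) = sum of predecessors on chain A = 10
EF(A3) = ES + duration = 10 + 9 = 19
Successor of A3 is M. ES(M) = max(sum(A), sum(B)) = max(19, 20) = 20
Free float = ES(successor) - EF(current) = 20 - 19 = 1

1


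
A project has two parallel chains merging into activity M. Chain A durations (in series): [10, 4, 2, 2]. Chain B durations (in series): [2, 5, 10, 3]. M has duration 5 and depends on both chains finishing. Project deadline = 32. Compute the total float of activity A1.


Forward pass: ES(A1) = sum of predecessors on chain A = 0
EF = ES + duration = 0 + 10 = 10
Backward pass: LF(M) = deadline = 32; LS(M) = 32 - 5 = 27
LF(A1) = LS(M) - sum(successors on chain A) = 27 - 8 = 19
LS = LF - duration = 19 - 10 = 9
Total float = LS - ES = 9 - 0 = 9

9


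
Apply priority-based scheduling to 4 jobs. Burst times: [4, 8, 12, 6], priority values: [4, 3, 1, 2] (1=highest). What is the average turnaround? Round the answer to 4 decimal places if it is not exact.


Sort by priority (ascending = highest first):
Order: [(1, 12), (2, 6), (3, 8), (4, 4)]
Completion times:
  Priority 1, burst=12, C=12
  Priority 2, burst=6, C=18
  Priority 3, burst=8, C=26
  Priority 4, burst=4, C=30
Average turnaround = 86/4 = 21.5

21.5


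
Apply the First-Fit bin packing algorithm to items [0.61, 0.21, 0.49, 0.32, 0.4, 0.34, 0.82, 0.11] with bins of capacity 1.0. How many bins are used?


Place items sequentially using First-Fit:
  Item 0.61 -> new Bin 1
  Item 0.21 -> Bin 1 (now 0.82)
  Item 0.49 -> new Bin 2
  Item 0.32 -> Bin 2 (now 0.81)
  Item 0.4 -> new Bin 3
  Item 0.34 -> Bin 3 (now 0.74)
  Item 0.82 -> new Bin 4
  Item 0.11 -> Bin 1 (now 0.93)
Total bins used = 4

4


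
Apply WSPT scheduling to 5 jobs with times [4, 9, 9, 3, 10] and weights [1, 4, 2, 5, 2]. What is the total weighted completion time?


Compute p/w ratios and sort ascending (WSPT): [(3, 5), (9, 4), (4, 1), (9, 2), (10, 2)]
Compute weighted completion times:
  Job (p=3,w=5): C=3, w*C=5*3=15
  Job (p=9,w=4): C=12, w*C=4*12=48
  Job (p=4,w=1): C=16, w*C=1*16=16
  Job (p=9,w=2): C=25, w*C=2*25=50
  Job (p=10,w=2): C=35, w*C=2*35=70
Total weighted completion time = 199

199


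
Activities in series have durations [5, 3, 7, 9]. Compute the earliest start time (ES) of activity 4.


Activity 4 starts after activities 1 through 3 complete.
Predecessor durations: [5, 3, 7]
ES = 5 + 3 + 7 = 15

15


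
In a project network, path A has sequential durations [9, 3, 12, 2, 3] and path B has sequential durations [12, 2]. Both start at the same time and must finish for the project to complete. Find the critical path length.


Path A total = 9 + 3 + 12 + 2 + 3 = 29
Path B total = 12 + 2 = 14
Critical path = longest path = max(29, 14) = 29

29


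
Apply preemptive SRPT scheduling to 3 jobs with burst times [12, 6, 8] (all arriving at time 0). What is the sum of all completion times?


Since all jobs arrive at t=0, SRPT equals SPT ordering.
SPT order: [6, 8, 12]
Completion times:
  Job 1: p=6, C=6
  Job 2: p=8, C=14
  Job 3: p=12, C=26
Total completion time = 6 + 14 + 26 = 46

46


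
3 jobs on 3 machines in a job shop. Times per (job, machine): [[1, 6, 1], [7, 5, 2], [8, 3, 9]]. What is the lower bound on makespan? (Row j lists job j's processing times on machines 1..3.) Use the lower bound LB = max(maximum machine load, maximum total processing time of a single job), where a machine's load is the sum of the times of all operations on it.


Machine loads:
  Machine 1: 1 + 7 + 8 = 16
  Machine 2: 6 + 5 + 3 = 14
  Machine 3: 1 + 2 + 9 = 12
Max machine load = 16
Job totals:
  Job 1: 8
  Job 2: 14
  Job 3: 20
Max job total = 20
Lower bound = max(16, 20) = 20

20


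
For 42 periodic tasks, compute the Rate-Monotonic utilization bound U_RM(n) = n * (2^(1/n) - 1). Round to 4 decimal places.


Compute 2^(1/42) = 1.0166404394
Subtract 1: 1.0166404394 - 1 = 0.0166404394
Multiply by n: 42 * 0.0166404394 = 0.6988984548
Round to 4 dp: 0.6989

0.6989


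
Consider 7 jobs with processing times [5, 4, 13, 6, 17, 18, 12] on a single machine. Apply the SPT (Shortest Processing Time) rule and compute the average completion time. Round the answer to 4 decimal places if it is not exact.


Sort jobs by processing time (SPT order): [4, 5, 6, 12, 13, 17, 18]
Compute completion times sequentially:
  Job 1: processing = 4, completes at 4
  Job 2: processing = 5, completes at 9
  Job 3: processing = 6, completes at 15
  Job 4: processing = 12, completes at 27
  Job 5: processing = 13, completes at 40
  Job 6: processing = 17, completes at 57
  Job 7: processing = 18, completes at 75
Sum of completion times = 227
Average completion time = 227/7 = 32.4286

32.4286


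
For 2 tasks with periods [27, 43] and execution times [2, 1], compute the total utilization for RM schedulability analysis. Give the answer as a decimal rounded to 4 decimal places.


Compute individual utilizations (exact fractions):
  Task 1: C/T = 2/27 (approx. 0.0741)
  Task 2: C/T = 1/43 (approx. 0.0233)
Total utilization U = 2/27 + 1/43 = 113/1161
Rounded to 4 decimal places: U = 0.0973
RM (Liu & Layland) bound for 2 tasks = 0.828427; compare with U = 113/1161 (approx. 0.097330)
U <= bound, so schedulable by RM sufficient condition.

0.0973


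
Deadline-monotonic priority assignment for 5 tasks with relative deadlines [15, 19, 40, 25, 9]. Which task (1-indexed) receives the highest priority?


Sort tasks by relative deadline (ascending):
  Task 5: deadline = 9
  Task 1: deadline = 15
  Task 2: deadline = 19
  Task 4: deadline = 25
  Task 3: deadline = 40
Priority order (highest first): [5, 1, 2, 4, 3]
Highest priority task = 5

5


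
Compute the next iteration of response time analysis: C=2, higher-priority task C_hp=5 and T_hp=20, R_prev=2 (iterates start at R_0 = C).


R_next = C + ceil(R_prev / T_hp) * C_hp
ceil(2 / 20) = ceil(0.1) = 1
Interference = 1 * 5 = 5
R_next = 2 + 5 = 7

7


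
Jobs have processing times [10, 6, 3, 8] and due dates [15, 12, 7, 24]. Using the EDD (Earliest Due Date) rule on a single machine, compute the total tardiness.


Sort by due date (EDD order): [(3, 7), (6, 12), (10, 15), (8, 24)]
Compute completion times and tardiness:
  Job 1: p=3, d=7, C=3, tardiness=max(0,3-7)=0
  Job 2: p=6, d=12, C=9, tardiness=max(0,9-12)=0
  Job 3: p=10, d=15, C=19, tardiness=max(0,19-15)=4
  Job 4: p=8, d=24, C=27, tardiness=max(0,27-24)=3
Total tardiness = 7

7


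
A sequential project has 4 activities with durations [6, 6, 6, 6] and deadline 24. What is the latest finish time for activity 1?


LF(activity 1) = deadline - sum of successor durations
Successors: activities 2 through 4 with durations [6, 6, 6]
Sum of successor durations = 18
LF = 24 - 18 = 6

6


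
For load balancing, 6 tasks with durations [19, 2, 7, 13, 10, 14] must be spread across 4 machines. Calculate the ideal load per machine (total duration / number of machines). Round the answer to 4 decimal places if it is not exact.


Total processing time = 19 + 2 + 7 + 13 + 10 + 14 = 65
Number of machines = 4
Ideal balanced load = 65 / 4 = 16.25

16.25


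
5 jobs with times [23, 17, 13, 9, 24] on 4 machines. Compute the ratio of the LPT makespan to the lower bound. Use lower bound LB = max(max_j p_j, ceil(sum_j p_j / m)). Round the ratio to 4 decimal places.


LPT order: [24, 23, 17, 13, 9]
Machine loads after assignment: [24, 23, 17, 22]
LPT makespan = 24
Lower bound = max(max_job, ceil(total/4)) = max(24, 22) = 24
Ratio = 24 / 24 = 1.0

1.0


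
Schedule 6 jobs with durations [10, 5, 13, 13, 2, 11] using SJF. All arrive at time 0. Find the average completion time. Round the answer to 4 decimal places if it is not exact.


SJF order (ascending): [2, 5, 10, 11, 13, 13]
Completion times:
  Job 1: burst=2, C=2
  Job 2: burst=5, C=7
  Job 3: burst=10, C=17
  Job 4: burst=11, C=28
  Job 5: burst=13, C=41
  Job 6: burst=13, C=54
Average completion = 149/6 = 24.8333

24.8333


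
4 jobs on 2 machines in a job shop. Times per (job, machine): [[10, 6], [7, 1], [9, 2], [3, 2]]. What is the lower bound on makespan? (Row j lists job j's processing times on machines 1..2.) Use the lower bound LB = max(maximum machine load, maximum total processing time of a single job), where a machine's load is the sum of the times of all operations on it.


Machine loads:
  Machine 1: 10 + 7 + 9 + 3 = 29
  Machine 2: 6 + 1 + 2 + 2 = 11
Max machine load = 29
Job totals:
  Job 1: 16
  Job 2: 8
  Job 3: 11
  Job 4: 5
Max job total = 16
Lower bound = max(29, 16) = 29

29


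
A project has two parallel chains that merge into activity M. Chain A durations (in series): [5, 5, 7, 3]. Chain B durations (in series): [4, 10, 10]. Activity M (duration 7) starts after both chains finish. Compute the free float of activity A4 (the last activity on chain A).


ES(A4) = sum of predecessors on chain A = 17
EF(A4) = ES + duration = 17 + 3 = 20
Successor of A4 is M. ES(M) = max(sum(A), sum(B)) = max(20, 24) = 24
Free float = ES(successor) - EF(current) = 24 - 20 = 4

4


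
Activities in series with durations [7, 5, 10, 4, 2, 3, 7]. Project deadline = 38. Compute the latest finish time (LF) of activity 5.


LF(activity 5) = deadline - sum of successor durations
Successors: activities 6 through 7 with durations [3, 7]
Sum of successor durations = 10
LF = 38 - 10 = 28

28


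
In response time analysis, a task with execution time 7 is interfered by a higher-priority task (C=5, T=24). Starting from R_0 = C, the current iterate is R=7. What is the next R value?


R_next = C + ceil(R_prev / T_hp) * C_hp
ceil(7 / 24) = ceil(0.2917) = 1
Interference = 1 * 5 = 5
R_next = 7 + 5 = 12

12


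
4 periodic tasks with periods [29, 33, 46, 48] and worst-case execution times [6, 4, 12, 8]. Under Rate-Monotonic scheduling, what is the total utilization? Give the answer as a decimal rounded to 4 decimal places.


Compute individual utilizations (exact fractions):
  Task 1: C/T = 6/29 (approx. 0.2069)
  Task 2: C/T = 4/33 (approx. 0.1212)
  Task 3: C/T = 12/46 = 6/23 (approx. 0.2609)
  Task 4: C/T = 8/48 = 1/6 (approx. 0.1667)
Total utilization U = 6/29 + 4/33 + 6/23 + 1/6 = 33265/44022
Rounded to 4 decimal places: U = 0.7556
RM (Liu & Layland) bound for 4 tasks = 0.756828; compare with U = 33265/44022 (approx. 0.755645)
U <= bound, so schedulable by RM sufficient condition.

0.7556


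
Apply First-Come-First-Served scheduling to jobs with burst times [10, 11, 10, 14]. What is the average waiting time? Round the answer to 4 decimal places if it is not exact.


FCFS order (as given): [10, 11, 10, 14]
Waiting times:
  Job 1: wait = 0
  Job 2: wait = 10
  Job 3: wait = 21
  Job 4: wait = 31
Sum of waiting times = 62
Average waiting time = 62/4 = 15.5

15.5


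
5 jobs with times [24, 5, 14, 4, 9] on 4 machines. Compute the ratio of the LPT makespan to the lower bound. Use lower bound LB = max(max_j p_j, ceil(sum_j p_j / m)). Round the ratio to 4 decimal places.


LPT order: [24, 14, 9, 5, 4]
Machine loads after assignment: [24, 14, 9, 9]
LPT makespan = 24
Lower bound = max(max_job, ceil(total/4)) = max(24, 14) = 24
Ratio = 24 / 24 = 1.0

1.0


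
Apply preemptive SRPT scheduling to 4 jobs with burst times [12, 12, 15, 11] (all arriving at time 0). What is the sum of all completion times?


Since all jobs arrive at t=0, SRPT equals SPT ordering.
SPT order: [11, 12, 12, 15]
Completion times:
  Job 1: p=11, C=11
  Job 2: p=12, C=23
  Job 3: p=12, C=35
  Job 4: p=15, C=50
Total completion time = 11 + 23 + 35 + 50 = 119

119


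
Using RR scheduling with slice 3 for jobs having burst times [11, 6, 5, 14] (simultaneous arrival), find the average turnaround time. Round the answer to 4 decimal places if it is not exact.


Time quantum = 3
Execution trace:
  J1 runs 3 units, time = 3
  J2 runs 3 units, time = 6
  J3 runs 3 units, time = 9
  J4 runs 3 units, time = 12
  J1 runs 3 units, time = 15
  J2 runs 3 units, time = 18
  J3 runs 2 units, time = 20
  J4 runs 3 units, time = 23
  J1 runs 3 units, time = 26
  J4 runs 3 units, time = 29
  J1 runs 2 units, time = 31
  J4 runs 3 units, time = 34
  J4 runs 2 units, time = 36
Finish times: [31, 18, 20, 36]
Average turnaround = 105/4 = 26.25

26.25


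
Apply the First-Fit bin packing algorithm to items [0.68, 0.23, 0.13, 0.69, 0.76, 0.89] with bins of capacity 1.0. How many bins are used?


Place items sequentially using First-Fit:
  Item 0.68 -> new Bin 1
  Item 0.23 -> Bin 1 (now 0.91)
  Item 0.13 -> new Bin 2
  Item 0.69 -> Bin 2 (now 0.82)
  Item 0.76 -> new Bin 3
  Item 0.89 -> new Bin 4
Total bins used = 4

4


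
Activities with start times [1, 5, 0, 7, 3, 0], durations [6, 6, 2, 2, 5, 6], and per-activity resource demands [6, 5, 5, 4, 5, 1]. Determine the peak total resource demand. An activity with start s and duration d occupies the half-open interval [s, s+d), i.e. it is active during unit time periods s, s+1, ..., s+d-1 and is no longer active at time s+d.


Each activity i is active on [start_i, start_i + duration_i).
Compute total resource usage per time slot:
  t=0: active resources = [5, 1], total = 6
  t=1: active resources = [6, 5, 1], total = 12
  t=2: active resources = [6, 1], total = 7
  t=3: active resources = [6, 5, 1], total = 12
  t=4: active resources = [6, 5, 1], total = 12
  t=5: active resources = [6, 5, 5, 1], total = 17
  t=6: active resources = [6, 5, 5], total = 16
  t=7: active resources = [5, 4, 5], total = 14
  t=8: active resources = [5, 4], total = 9
  t=9: active resources = [5], total = 5
  t=10: active resources = [5], total = 5
Peak resource demand = 17

17


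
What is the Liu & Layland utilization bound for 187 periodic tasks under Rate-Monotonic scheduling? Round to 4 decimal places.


Compute 2^(1/187) = 1.0037135476
Subtract 1: 1.0037135476 - 1 = 0.0037135476
Multiply by n: 187 * 0.0037135476 = 0.6944334012
Round to 4 dp: 0.6944

0.6944


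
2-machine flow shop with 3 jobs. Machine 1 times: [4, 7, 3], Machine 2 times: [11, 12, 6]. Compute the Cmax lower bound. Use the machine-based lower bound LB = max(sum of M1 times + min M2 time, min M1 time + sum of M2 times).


LB1 = sum(M1 times) + min(M2 times) = 14 + 6 = 20
LB2 = min(M1 times) + sum(M2 times) = 3 + 29 = 32
Lower bound = max(LB1, LB2) = max(20, 32) = 32

32
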